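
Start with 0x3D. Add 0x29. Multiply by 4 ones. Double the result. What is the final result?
Convert 0x3D (hexadecimal) → 3×16 + 13 = 61 (decimal)
Start: 61
Convert 0x29 (hexadecimal) → 2×16 + 9 = 41 (decimal)
61 + 41 = 102
Convert 4 ones (place-value notation) → 4 (decimal)
102 × 4 = 408
408 × 2 = 816
816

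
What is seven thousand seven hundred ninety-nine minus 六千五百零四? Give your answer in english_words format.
Convert seven thousand seven hundred ninety-nine (English words) → 7×1000 + 7×100 + 99 = 7799 (decimal)
Convert 六千五百零四 (Chinese numeral) → 6×1000 + 5×100 + 4 = 6504 (decimal)
Compute 7799 - 6504 = 1295
Convert 1295 (decimal) → 1295 = 1×1000 + 2×100 + 95 → one thousand two hundred ninety-five (English words)
one thousand two hundred ninety-five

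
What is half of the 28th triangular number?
The 28th triangular number = 28×29/2 = 406
Compute 406 ÷ 2 = 203
203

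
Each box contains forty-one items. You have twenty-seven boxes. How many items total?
Convert forty-one (English words) → 41 (decimal)
Convert twenty-seven (English words) → 27 (decimal)
Compute 41 × 27 = 1107
1107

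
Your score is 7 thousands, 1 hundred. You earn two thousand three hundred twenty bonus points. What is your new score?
Convert 7 thousands, 1 hundred (place-value notation) → 7×1000 + 1×100 = 7100 (decimal)
Convert two thousand three hundred twenty (English words) → 2×1000 + 3×100 + 20 = 2320 (decimal)
Compute 7100 + 2320 = 9420
9420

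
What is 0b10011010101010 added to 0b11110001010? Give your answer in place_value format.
Convert 0b10011010101010 (binary) → 8192 + 1024 + 512 + 128 + 32 + 8 + 2 = 9898 (decimal)
Convert 0b11110001010 (binary) → 1024 + 512 + 256 + 128 + 8 + 2 = 1930 (decimal)
Compute 9898 + 1930 = 11828
Convert 11828 (decimal) → 11828 = 11×1000 + 8×100 + 2×10 + 8 → 11 thousands, 8 hundreds, 2 tens, 8 ones (place-value notation)
11 thousands, 8 hundreds, 2 tens, 8 ones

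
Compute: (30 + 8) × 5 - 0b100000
Convert 0b100000 (binary) → 32 (decimal)
Expression in decimal: (30 + 8) × 5 - 32
Parentheses first: 30 + 8 = 38
Multiply: 38 × 5 = 190
Subtract: 190 - 32 = 158
158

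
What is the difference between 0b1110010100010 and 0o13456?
Convert 0b1110010100010 (binary) → 4096 + 2048 + 1024 + 128 + 32 + 2 = 7330 (decimal)
Convert 0o13456 (octal) → 1×4096 + 3×512 + 4×64 + 5×8 + 6 = 5934 (decimal)
Difference: |7330 - 5934| = 1396
1396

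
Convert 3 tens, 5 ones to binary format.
Convert 3 tens, 5 ones (place-value notation) → 3×10 + 5 = 35 (decimal)
Convert 35 (decimal) → 35 = 32 + 2 + 1 → 0b100011 (binary)
0b100011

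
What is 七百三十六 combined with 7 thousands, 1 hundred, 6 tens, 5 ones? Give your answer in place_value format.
Convert 七百三十六 (Chinese numeral) → 7×100 + 3×10 + 6 = 736 (decimal)
Convert 7 thousands, 1 hundred, 6 tens, 5 ones (place-value notation) → 7×1000 + 1×100 + 6×10 + 5 = 7165 (decimal)
Compute 736 + 7165 = 7901
Convert 7901 (decimal) → 7901 = 7×1000 + 9×100 + 1 → 7 thousands, 9 hundreds, 1 one (place-value notation)
7 thousands, 9 hundreds, 1 one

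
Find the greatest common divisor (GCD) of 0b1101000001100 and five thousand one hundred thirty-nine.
Convert 0b1101000001100 (binary) → 4096 + 2048 + 512 + 8 + 4 = 6668 (decimal)
Convert five thousand one hundred thirty-nine (English words) → 5×1000 + 1×100 + 39 = 5139 (decimal)
Compute gcd(6668, 5139) = 1
1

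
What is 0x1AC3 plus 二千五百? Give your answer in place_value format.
Convert 0x1AC3 (hexadecimal) → 1×4096 + 10×256 + 12×16 + 3 = 6851 (decimal)
Convert 二千五百 (Chinese numeral) → 2×1000 + 5×100 = 2500 (decimal)
Compute 6851 + 2500 = 9351
Convert 9351 (decimal) → 9351 = 9×1000 + 3×100 + 5×10 + 1 → 9 thousands, 3 hundreds, 5 tens, 1 one (place-value notation)
9 thousands, 3 hundreds, 5 tens, 1 one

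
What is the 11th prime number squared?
The 11th prime number = 31
Compute 31² = 31 × 31 = 961
961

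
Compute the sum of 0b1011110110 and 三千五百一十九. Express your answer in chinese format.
Convert 0b1011110110 (binary) → 512 + 128 + 64 + 32 + 16 + 4 + 2 = 758 (decimal)
Convert 三千五百一十九 (Chinese numeral) → 3×1000 + 5×100 + 1×10 + 9 = 3519 (decimal)
Compute 758 + 3519 = 4277
Convert 4277 (decimal) → 4277 = 4×1000 + 2×100 + 7×10 + 7 → 四千二百七十七 (Chinese numeral)
四千二百七十七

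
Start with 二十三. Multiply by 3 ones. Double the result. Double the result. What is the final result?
Convert 二十三 (Chinese numeral) → 2×10 + 3 = 23 (decimal)
Start: 23
Convert 3 ones (place-value notation) → 3 (decimal)
23 × 3 = 69
69 × 2 = 138
138 × 2 = 276
276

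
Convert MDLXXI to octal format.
Convert MDLXXI (Roman numeral) → 1000 + 500 + 50 + 10 + 10 + 1 = 1571 (decimal)
Convert 1571 (decimal) → 1571 = 3×512 + 4×8 + 3 → 0o3043 (octal)
0o3043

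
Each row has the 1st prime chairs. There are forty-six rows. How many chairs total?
Convert the 1st prime (prime index) → 2 (decimal)
Convert forty-six (English words) → 46 (decimal)
Compute 2 × 46 = 92
92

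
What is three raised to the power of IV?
Convert three (English words) → 3 (decimal)
Convert IV (Roman numeral) → 4 (decimal)
Compute 3 ^ 4 = 81
81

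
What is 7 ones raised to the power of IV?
Convert 7 ones (place-value notation) → 7 (decimal)
Convert IV (Roman numeral) → 4 (decimal)
Compute 7 ^ 4 = 2401
2401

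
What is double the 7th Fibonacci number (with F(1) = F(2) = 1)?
The 7th Fibonacci number (with F(1) = F(2) = 1): 1, 1, 2, 3, 5, 8, 13 → 13
Compute 13 × 2 = 26
26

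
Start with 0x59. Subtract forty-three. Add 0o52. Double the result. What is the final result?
Convert 0x59 (hexadecimal) → 5×16 + 9 = 89 (decimal)
Start: 89
Convert forty-three (English words) → 43 (decimal)
89 - 43 = 46
Convert 0o52 (octal) → 5×8 + 2 = 42 (decimal)
46 + 42 = 88
88 × 2 = 176
176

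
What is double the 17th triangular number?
The 17th triangular number = 17×18/2 = 153
Compute 153 × 2 = 306
306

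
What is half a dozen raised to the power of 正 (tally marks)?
Convert half a dozen (colloquial) → 6 (decimal)
Convert 正 (tally marks) → 5 (decimal)
Compute 6 ^ 5 = 7776
7776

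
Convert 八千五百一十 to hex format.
Convert 八千五百一十 (Chinese numeral) → 8×1000 + 5×100 + 1×10 = 8510 (decimal)
Convert 8510 (decimal) → 8510 = 2×4096 + 1×256 + 3×16 + 14 → 0x213E (hexadecimal)
0x213E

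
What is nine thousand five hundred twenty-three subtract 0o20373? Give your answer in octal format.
Convert nine thousand five hundred twenty-three (English words) → 9×1000 + 5×100 + 23 = 9523 (decimal)
Convert 0o20373 (octal) → 2×4096 + 3×64 + 7×8 + 3 = 8443 (decimal)
Compute 9523 - 8443 = 1080
Convert 1080 (decimal) → 1080 = 2×512 + 7×8 → 0o2070 (octal)
0o2070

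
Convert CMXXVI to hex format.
Convert CMXXVI (Roman numeral) → 900 + 10 + 10 + 5 + 1 = 926 (decimal)
Convert 926 (decimal) → 926 = 3×256 + 9×16 + 14 → 0x39E (hexadecimal)
0x39E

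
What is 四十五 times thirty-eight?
Convert 四十五 (Chinese numeral) → 4×10 + 5 = 45 (decimal)
Convert thirty-eight (English words) → 38 (decimal)
Compute 45 × 38 = 1710
1710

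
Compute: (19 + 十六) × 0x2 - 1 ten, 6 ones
Convert 十六 (Chinese numeral) → 1×10 + 6 = 16 (decimal)
Convert 0x2 (hexadecimal) → 2 (decimal)
Convert 1 ten, 6 ones (place-value notation) → 1×10 + 6 = 16 (decimal)
Expression in decimal: (19 + 16) × 2 - 16
Parentheses first: 19 + 16 = 35
Multiply: 35 × 2 = 70
Subtract: 70 - 16 = 54
54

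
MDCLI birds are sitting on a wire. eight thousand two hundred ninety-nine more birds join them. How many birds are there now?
Convert MDCLI (Roman numeral) → 1000 + 500 + 100 + 50 + 1 = 1651 (decimal)
Convert eight thousand two hundred ninety-nine (English words) → 8×1000 + 2×100 + 99 = 8299 (decimal)
Compute 1651 + 8299 = 9950
9950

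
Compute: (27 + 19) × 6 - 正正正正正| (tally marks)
Convert 正正正正正| (tally marks) → 5 + 5 + 5 + 5 + 5 + 1 = 26 (decimal)
Expression in decimal: (27 + 19) × 6 - 26
Parentheses first: 27 + 19 = 46
Multiply: 46 × 6 = 276
Subtract: 276 - 26 = 250
250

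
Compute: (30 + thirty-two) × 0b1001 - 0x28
Convert thirty-two (English words) → 32 (decimal)
Convert 0b1001 (binary) → 8 + 1 = 9 (decimal)
Convert 0x28 (hexadecimal) → 2×16 + 8 = 40 (decimal)
Expression in decimal: (30 + 32) × 9 - 40
Parentheses first: 30 + 32 = 62
Multiply: 62 × 9 = 558
Subtract: 558 - 40 = 518
518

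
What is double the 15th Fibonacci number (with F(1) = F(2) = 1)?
The 15th Fibonacci number (with F(1) = F(2) = 1): 1, 1, 2, 3, 5, 8, 13, 21, 34, 55, 89, 144, 233, 377, 610 → 610
Compute 610 × 2 = 1220
1220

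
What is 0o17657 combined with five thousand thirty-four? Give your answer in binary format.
Convert 0o17657 (octal) → 1×4096 + 7×512 + 6×64 + 5×8 + 7 = 8111 (decimal)
Convert five thousand thirty-four (English words) → 5×1000 + 34 = 5034 (decimal)
Compute 8111 + 5034 = 13145
Convert 13145 (decimal) → 13145 = 8192 + 4096 + 512 + 256 + 64 + 16 + 8 + 1 → 0b11001101011001 (binary)
0b11001101011001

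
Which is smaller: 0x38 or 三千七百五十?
Convert 0x38 (hexadecimal) → 3×16 + 8 = 56 (decimal)
Convert 三千七百五十 (Chinese numeral) → 3×1000 + 7×100 + 5×10 = 3750 (decimal)
Compare 56 vs 3750: smaller = 56
56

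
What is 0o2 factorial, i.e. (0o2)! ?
Convert 0o2 (octal) → 2 (decimal)
Compute 2! = 2
2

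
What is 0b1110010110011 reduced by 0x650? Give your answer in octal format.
Convert 0b1110010110011 (binary) → 4096 + 2048 + 1024 + 128 + 32 + 16 + 2 + 1 = 7347 (decimal)
Convert 0x650 (hexadecimal) → 6×256 + 5×16 = 1616 (decimal)
Compute 7347 - 1616 = 5731
Convert 5731 (decimal) → 5731 = 1×4096 + 3×512 + 1×64 + 4×8 + 3 → 0o13143 (octal)
0o13143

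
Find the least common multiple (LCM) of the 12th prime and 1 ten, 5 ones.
Convert the 12th prime (prime index) → 37 (decimal)
Convert 1 ten, 5 ones (place-value notation) → 1×10 + 5 = 15 (decimal)
Compute lcm(37, 15) = 555
555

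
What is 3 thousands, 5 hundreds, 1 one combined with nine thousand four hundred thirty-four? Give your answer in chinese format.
Convert 3 thousands, 5 hundreds, 1 one (place-value notation) → 3×1000 + 5×100 + 1 = 3501 (decimal)
Convert nine thousand four hundred thirty-four (English words) → 9×1000 + 4×100 + 34 = 9434 (decimal)
Compute 3501 + 9434 = 12935
Convert 12935 (decimal) → 12935 = 1×10000 + 2×1000 + 9×100 + 3×10 + 5 → 一万二千九百三十五 (Chinese numeral)
一万二千九百三十五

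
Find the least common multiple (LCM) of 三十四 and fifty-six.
Convert 三十四 (Chinese numeral) → 3×10 + 4 = 34 (decimal)
Convert fifty-six (English words) → 56 (decimal)
Compute lcm(34, 56) = 952
952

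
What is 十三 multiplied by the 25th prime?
Convert 十三 (Chinese numeral) → 1×10 + 3 = 13 (decimal)
Convert the 25th prime (prime index) → 97 (decimal)
Compute 13 × 97 = 1261
1261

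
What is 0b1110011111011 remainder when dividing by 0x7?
Convert 0b1110011111011 (binary) → 4096 + 2048 + 1024 + 128 + 64 + 32 + 16 + 8 + 2 + 1 = 7419 (decimal)
Convert 0x7 (hexadecimal) → 7 (decimal)
Compute 7419 mod 7 = 6
6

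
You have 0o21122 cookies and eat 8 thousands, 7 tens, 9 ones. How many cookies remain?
Convert 0o21122 (octal) → 2×4096 + 1×512 + 1×64 + 2×8 + 2 = 8786 (decimal)
Convert 8 thousands, 7 tens, 9 ones (place-value notation) → 8×1000 + 7×10 + 9 = 8079 (decimal)
Compute 8786 - 8079 = 707
707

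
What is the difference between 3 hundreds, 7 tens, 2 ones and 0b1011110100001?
Convert 3 hundreds, 7 tens, 2 ones (place-value notation) → 3×100 + 7×10 + 2 = 372 (decimal)
Convert 0b1011110100001 (binary) → 4096 + 1024 + 512 + 256 + 128 + 32 + 1 = 6049 (decimal)
Difference: |372 - 6049| = 5677
5677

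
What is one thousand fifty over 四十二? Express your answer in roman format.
Convert one thousand fifty (English words) → 1×1000 + 50 = 1050 (decimal)
Convert 四十二 (Chinese numeral) → 4×10 + 2 = 42 (decimal)
Compute 1050 ÷ 42 = 25
Convert 25 (decimal) → 25 = 10 + 10 + 5 → XXV (Roman numeral)
XXV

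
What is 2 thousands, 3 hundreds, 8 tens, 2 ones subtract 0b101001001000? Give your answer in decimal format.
Convert 2 thousands, 3 hundreds, 8 tens, 2 ones (place-value notation) → 2×1000 + 3×100 + 8×10 + 2 = 2382 (decimal)
Convert 0b101001001000 (binary) → 2048 + 512 + 64 + 8 = 2632 (decimal)
Compute 2382 - 2632 = -250
-250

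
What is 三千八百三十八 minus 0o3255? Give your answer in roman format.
Convert 三千八百三十八 (Chinese numeral) → 3×1000 + 8×100 + 3×10 + 8 = 3838 (decimal)
Convert 0o3255 (octal) → 3×512 + 2×64 + 5×8 + 5 = 1709 (decimal)
Compute 3838 - 1709 = 2129
Convert 2129 (decimal) → 2129 = 1000 + 1000 + 100 + 10 + 10 + 9 → MMCXXIX (Roman numeral)
MMCXXIX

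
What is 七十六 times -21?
Convert 七十六 (Chinese numeral) → 7×10 + 6 = 76 (decimal)
Compute 76 × -21 = -1596
-1596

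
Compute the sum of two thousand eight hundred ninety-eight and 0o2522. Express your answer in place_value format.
Convert two thousand eight hundred ninety-eight (English words) → 2×1000 + 8×100 + 98 = 2898 (decimal)
Convert 0o2522 (octal) → 2×512 + 5×64 + 2×8 + 2 = 1362 (decimal)
Compute 2898 + 1362 = 4260
Convert 4260 (decimal) → 4260 = 4×1000 + 2×100 + 6×10 → 4 thousands, 2 hundreds, 6 tens (place-value notation)
4 thousands, 2 hundreds, 6 tens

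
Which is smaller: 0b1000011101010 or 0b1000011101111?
Convert 0b1000011101010 (binary) → 4096 + 128 + 64 + 32 + 8 + 2 = 4330 (decimal)
Convert 0b1000011101111 (binary) → 4096 + 128 + 64 + 32 + 8 + 4 + 2 + 1 = 4335 (decimal)
Compare 4330 vs 4335: smaller = 4330
4330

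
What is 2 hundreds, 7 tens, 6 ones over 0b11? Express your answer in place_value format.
Convert 2 hundreds, 7 tens, 6 ones (place-value notation) → 2×100 + 7×10 + 6 = 276 (decimal)
Convert 0b11 (binary) → 2 + 1 = 3 (decimal)
Compute 276 ÷ 3 = 92
Convert 92 (decimal) → 92 = 9×10 + 2 → 9 tens, 2 ones (place-value notation)
9 tens, 2 ones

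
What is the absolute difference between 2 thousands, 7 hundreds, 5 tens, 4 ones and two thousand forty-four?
Convert 2 thousands, 7 hundreds, 5 tens, 4 ones (place-value notation) → 2×1000 + 7×100 + 5×10 + 4 = 2754 (decimal)
Convert two thousand forty-four (English words) → 2×1000 + 44 = 2044 (decimal)
Compute |2754 - 2044| = 710
710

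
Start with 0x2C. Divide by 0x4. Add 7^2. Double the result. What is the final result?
Convert 0x2C (hexadecimal) → 2×16 + 12 = 44 (decimal)
Start: 44
Convert 0x4 (hexadecimal) → 4 (decimal)
44 ÷ 4 = 11
Convert 7^2 (power) → 49 (decimal)
11 + 49 = 60
60 × 2 = 120
120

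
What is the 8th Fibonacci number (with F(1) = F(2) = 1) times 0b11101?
Convert the 8th Fibonacci number (with F(1) = F(2) = 1) (Fibonacci index) → 1, 1, 2, 3, 5, 8, 13, 21 → 21 (decimal)
Convert 0b11101 (binary) → 16 + 8 + 4 + 1 = 29 (decimal)
Compute 21 × 29 = 609
609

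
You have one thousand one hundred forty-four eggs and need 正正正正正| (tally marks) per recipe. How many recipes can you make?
Convert one thousand one hundred forty-four (English words) → 1×1000 + 1×100 + 44 = 1144 (decimal)
Convert 正正正正正| (tally marks) → 5 + 5 + 5 + 5 + 5 + 1 = 26 (decimal)
Compute 1144 ÷ 26 = 44
44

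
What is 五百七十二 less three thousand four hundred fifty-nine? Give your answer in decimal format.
Convert 五百七十二 (Chinese numeral) → 5×100 + 7×10 + 2 = 572 (decimal)
Convert three thousand four hundred fifty-nine (English words) → 3×1000 + 4×100 + 59 = 3459 (decimal)
Compute 572 - 3459 = -2887
-2887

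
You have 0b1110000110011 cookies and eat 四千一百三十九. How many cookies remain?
Convert 0b1110000110011 (binary) → 4096 + 2048 + 1024 + 32 + 16 + 2 + 1 = 7219 (decimal)
Convert 四千一百三十九 (Chinese numeral) → 4×1000 + 1×100 + 3×10 + 9 = 4139 (decimal)
Compute 7219 - 4139 = 3080
3080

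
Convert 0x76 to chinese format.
Convert 0x76 (hexadecimal) → 7×16 + 6 = 118 (decimal)
Convert 118 (decimal) → 118 = 1×100 + 1×10 + 8 → 一百一十八 (Chinese numeral)
一百一十八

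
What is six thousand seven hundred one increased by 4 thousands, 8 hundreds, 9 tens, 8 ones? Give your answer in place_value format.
Convert six thousand seven hundred one (English words) → 6×1000 + 7×100 + 1 = 6701 (decimal)
Convert 4 thousands, 8 hundreds, 9 tens, 8 ones (place-value notation) → 4×1000 + 8×100 + 9×10 + 8 = 4898 (decimal)
Compute 6701 + 4898 = 11599
Convert 11599 (decimal) → 11599 = 11×1000 + 5×100 + 9×10 + 9 → 11 thousands, 5 hundreds, 9 tens, 9 ones (place-value notation)
11 thousands, 5 hundreds, 9 tens, 9 ones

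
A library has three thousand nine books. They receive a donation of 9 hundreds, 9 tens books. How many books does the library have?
Convert three thousand nine (English words) → 3×1000 + 9 = 3009 (decimal)
Convert 9 hundreds, 9 tens (place-value notation) → 9×100 + 9×10 = 990 (decimal)
Compute 3009 + 990 = 3999
3999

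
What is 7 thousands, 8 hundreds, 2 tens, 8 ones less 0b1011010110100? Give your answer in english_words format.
Convert 7 thousands, 8 hundreds, 2 tens, 8 ones (place-value notation) → 7×1000 + 8×100 + 2×10 + 8 = 7828 (decimal)
Convert 0b1011010110100 (binary) → 4096 + 1024 + 512 + 128 + 32 + 16 + 4 = 5812 (decimal)
Compute 7828 - 5812 = 2016
Convert 2016 (decimal) → 2016 = 2×1000 + 16 → two thousand sixteen (English words)
two thousand sixteen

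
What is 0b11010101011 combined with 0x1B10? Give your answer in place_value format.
Convert 0b11010101011 (binary) → 1024 + 512 + 128 + 32 + 8 + 2 + 1 = 1707 (decimal)
Convert 0x1B10 (hexadecimal) → 1×4096 + 11×256 + 1×16 = 6928 (decimal)
Compute 1707 + 6928 = 8635
Convert 8635 (decimal) → 8635 = 8×1000 + 6×100 + 3×10 + 5 → 8 thousands, 6 hundreds, 3 tens, 5 ones (place-value notation)
8 thousands, 6 hundreds, 3 tens, 5 ones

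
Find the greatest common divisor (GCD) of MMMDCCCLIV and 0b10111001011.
Convert MMMDCCCLIV (Roman numeral) → 1000 + 1000 + 1000 + 500 + 100 + 100 + 100 + 50 + 4 = 3854 (decimal)
Convert 0b10111001011 (binary) → 1024 + 256 + 128 + 64 + 8 + 2 + 1 = 1483 (decimal)
Compute gcd(3854, 1483) = 1
1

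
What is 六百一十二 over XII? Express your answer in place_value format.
Convert 六百一十二 (Chinese numeral) → 6×100 + 1×10 + 2 = 612 (decimal)
Convert XII (Roman numeral) → 10 + 1 + 1 = 12 (decimal)
Compute 612 ÷ 12 = 51
Convert 51 (decimal) → 51 = 5×10 + 1 → 5 tens, 1 one (place-value notation)
5 tens, 1 one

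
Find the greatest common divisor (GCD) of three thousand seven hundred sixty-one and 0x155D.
Convert three thousand seven hundred sixty-one (English words) → 3×1000 + 7×100 + 61 = 3761 (decimal)
Convert 0x155D (hexadecimal) → 1×4096 + 5×256 + 5×16 + 13 = 5469 (decimal)
Compute gcd(3761, 5469) = 1
1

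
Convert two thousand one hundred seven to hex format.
Convert two thousand one hundred seven (English words) → 2×1000 + 1×100 + 7 = 2107 (decimal)
Convert 2107 (decimal) → 2107 = 8×256 + 3×16 + 11 → 0x83B (hexadecimal)
0x83B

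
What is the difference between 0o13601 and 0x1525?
Convert 0o13601 (octal) → 1×4096 + 3×512 + 6×64 + 1 = 6017 (decimal)
Convert 0x1525 (hexadecimal) → 1×4096 + 5×256 + 2×16 + 5 = 5413 (decimal)
Difference: |6017 - 5413| = 604
604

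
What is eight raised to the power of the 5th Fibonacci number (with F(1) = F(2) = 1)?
Convert eight (English words) → 8 (decimal)
Convert the 5th Fibonacci number (with F(1) = F(2) = 1) (Fibonacci index) → 1, 1, 2, 3, 5 → 5 (decimal)
Compute 8 ^ 5 = 32768
32768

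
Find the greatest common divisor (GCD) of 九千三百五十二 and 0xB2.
Convert 九千三百五十二 (Chinese numeral) → 9×1000 + 3×100 + 5×10 + 2 = 9352 (decimal)
Convert 0xB2 (hexadecimal) → 11×16 + 2 = 178 (decimal)
Compute gcd(9352, 178) = 2
2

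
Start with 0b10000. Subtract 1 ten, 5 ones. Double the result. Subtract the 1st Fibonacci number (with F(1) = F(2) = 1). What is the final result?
Convert 0b10000 (binary) → 16 (decimal)
Start: 16
Convert 1 ten, 5 ones (place-value notation) → 1×10 + 5 = 15 (decimal)
16 - 15 = 1
1 × 2 = 2
Convert the 1st Fibonacci number (with F(1) = F(2) = 1) (Fibonacci index) → 1 (decimal)
2 - 1 = 1
1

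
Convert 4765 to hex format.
Convert 4765 (decimal) → 4765 = 1×4096 + 2×256 + 9×16 + 13 → 0x129D (hexadecimal)
0x129D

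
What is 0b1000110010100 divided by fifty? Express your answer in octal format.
Convert 0b1000110010100 (binary) → 4096 + 256 + 128 + 16 + 4 = 4500 (decimal)
Convert fifty (English words) → 50 (decimal)
Compute 4500 ÷ 50 = 90
Convert 90 (decimal) → 90 = 1×64 + 3×8 + 2 → 0o132 (octal)
0o132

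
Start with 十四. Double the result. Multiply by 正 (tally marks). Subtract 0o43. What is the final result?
Convert 十四 (Chinese numeral) → 1×10 + 4 = 14 (decimal)
Start: 14
14 × 2 = 28
Convert 正 (tally marks) → 5 (decimal)
28 × 5 = 140
Convert 0o43 (octal) → 4×8 + 3 = 35 (decimal)
140 - 35 = 105
105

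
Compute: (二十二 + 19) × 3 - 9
Convert 二十二 (Chinese numeral) → 2×10 + 2 = 22 (decimal)
Expression in decimal: (22 + 19) × 3 - 9
Parentheses first: 22 + 19 = 41
Multiply: 41 × 3 = 123
Subtract: 123 - 9 = 114
114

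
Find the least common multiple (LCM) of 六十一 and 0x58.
Convert 六十一 (Chinese numeral) → 6×10 + 1 = 61 (decimal)
Convert 0x58 (hexadecimal) → 5×16 + 8 = 88 (decimal)
Compute lcm(61, 88) = 5368
5368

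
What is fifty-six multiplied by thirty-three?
Convert fifty-six (English words) → 56 (decimal)
Convert thirty-three (English words) → 33 (decimal)
Compute 56 × 33 = 1848
1848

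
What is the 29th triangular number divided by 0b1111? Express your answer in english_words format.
Convert the 29th triangular number (triangular index) → 29×30/2 = 435 (decimal)
Convert 0b1111 (binary) → 8 + 4 + 2 + 1 = 15 (decimal)
Compute 435 ÷ 15 = 29
Convert 29 (decimal) → twenty-nine (English words)
twenty-nine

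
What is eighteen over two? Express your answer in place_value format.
Convert eighteen (English words) → 18 (decimal)
Convert two (English words) → 2 (decimal)
Compute 18 ÷ 2 = 9
Convert 9 (decimal) → 9 ones (place-value notation)
9 ones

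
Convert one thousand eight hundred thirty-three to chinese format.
Convert one thousand eight hundred thirty-three (English words) → 1×1000 + 8×100 + 33 = 1833 (decimal)
Convert 1833 (decimal) → 1833 = 1×1000 + 8×100 + 3×10 + 3 → 一千八百三十三 (Chinese numeral)
一千八百三十三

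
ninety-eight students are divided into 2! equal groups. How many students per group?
Convert ninety-eight (English words) → 98 (decimal)
Convert 2! (factorial) → 2 (decimal)
Compute 98 ÷ 2 = 49
49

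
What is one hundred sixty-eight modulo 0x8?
Convert one hundred sixty-eight (English words) → 1×100 + 68 = 168 (decimal)
Convert 0x8 (hexadecimal) → 8 (decimal)
Compute 168 mod 8 = 0
0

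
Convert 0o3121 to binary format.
Convert 0o3121 (octal) → 3×512 + 1×64 + 2×8 + 1 = 1617 (decimal)
Convert 1617 (decimal) → 1617 = 1024 + 512 + 64 + 16 + 1 → 0b11001010001 (binary)
0b11001010001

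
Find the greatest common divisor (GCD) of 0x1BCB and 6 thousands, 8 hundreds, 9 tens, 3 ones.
Convert 0x1BCB (hexadecimal) → 1×4096 + 11×256 + 12×16 + 11 = 7115 (decimal)
Convert 6 thousands, 8 hundreds, 9 tens, 3 ones (place-value notation) → 6×1000 + 8×100 + 9×10 + 3 = 6893 (decimal)
Compute gcd(7115, 6893) = 1
1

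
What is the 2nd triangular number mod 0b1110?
Convert the 2nd triangular number (triangular index) → 2×3/2 = 3 (decimal)
Convert 0b1110 (binary) → 8 + 4 + 2 = 14 (decimal)
Compute 3 mod 14 = 3
3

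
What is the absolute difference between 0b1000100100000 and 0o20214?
Convert 0b1000100100000 (binary) → 4096 + 256 + 32 = 4384 (decimal)
Convert 0o20214 (octal) → 2×4096 + 2×64 + 1×8 + 4 = 8332 (decimal)
Compute |4384 - 8332| = 3948
3948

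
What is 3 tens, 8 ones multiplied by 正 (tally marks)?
Convert 3 tens, 8 ones (place-value notation) → 3×10 + 8 = 38 (decimal)
Convert 正 (tally marks) → 5 (decimal)
Compute 38 × 5 = 190
190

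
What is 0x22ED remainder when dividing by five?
Convert 0x22ED (hexadecimal) → 2×4096 + 2×256 + 14×16 + 13 = 8941 (decimal)
Convert five (English words) → 5 (decimal)
Compute 8941 mod 5 = 1
1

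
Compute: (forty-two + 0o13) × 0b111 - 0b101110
Convert forty-two (English words) → 42 (decimal)
Convert 0o13 (octal) → 1×8 + 3 = 11 (decimal)
Convert 0b111 (binary) → 4 + 2 + 1 = 7 (decimal)
Convert 0b101110 (binary) → 32 + 8 + 4 + 2 = 46 (decimal)
Expression in decimal: (42 + 11) × 7 - 46
Parentheses first: 42 + 11 = 53
Multiply: 53 × 7 = 371
Subtract: 371 - 46 = 325
325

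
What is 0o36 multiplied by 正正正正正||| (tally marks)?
Convert 0o36 (octal) → 3×8 + 6 = 30 (decimal)
Convert 正正正正正||| (tally marks) → 5 + 5 + 5 + 5 + 5 + 3 = 28 (decimal)
Compute 30 × 28 = 840
840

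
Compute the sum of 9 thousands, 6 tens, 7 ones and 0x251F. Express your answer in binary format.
Convert 9 thousands, 6 tens, 7 ones (place-value notation) → 9×1000 + 6×10 + 7 = 9067 (decimal)
Convert 0x251F (hexadecimal) → 2×4096 + 5×256 + 1×16 + 15 = 9503 (decimal)
Compute 9067 + 9503 = 18570
Convert 18570 (decimal) → 18570 = 16384 + 2048 + 128 + 8 + 2 → 0b100100010001010 (binary)
0b100100010001010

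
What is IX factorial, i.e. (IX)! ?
Convert IX (Roman numeral) → 9 (decimal)
Compute 9! = 362880
362880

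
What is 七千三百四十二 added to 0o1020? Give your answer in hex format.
Convert 七千三百四十二 (Chinese numeral) → 7×1000 + 3×100 + 4×10 + 2 = 7342 (decimal)
Convert 0o1020 (octal) → 1×512 + 2×8 = 528 (decimal)
Compute 7342 + 528 = 7870
Convert 7870 (decimal) → 7870 = 1×4096 + 14×256 + 11×16 + 14 → 0x1EBE (hexadecimal)
0x1EBE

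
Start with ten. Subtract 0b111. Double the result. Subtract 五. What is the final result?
Convert ten (English words) → 10 (decimal)
Start: 10
Convert 0b111 (binary) → 4 + 2 + 1 = 7 (decimal)
10 - 7 = 3
3 × 2 = 6
Convert 五 (Chinese numeral) → 5 (decimal)
6 - 5 = 1
1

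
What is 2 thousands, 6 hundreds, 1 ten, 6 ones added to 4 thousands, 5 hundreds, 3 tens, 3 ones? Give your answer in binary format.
Convert 2 thousands, 6 hundreds, 1 ten, 6 ones (place-value notation) → 2×1000 + 6×100 + 1×10 + 6 = 2616 (decimal)
Convert 4 thousands, 5 hundreds, 3 tens, 3 ones (place-value notation) → 4×1000 + 5×100 + 3×10 + 3 = 4533 (decimal)
Compute 2616 + 4533 = 7149
Convert 7149 (decimal) → 7149 = 4096 + 2048 + 512 + 256 + 128 + 64 + 32 + 8 + 4 + 1 → 0b1101111101101 (binary)
0b1101111101101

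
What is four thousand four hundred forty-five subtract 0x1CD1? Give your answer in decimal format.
Convert four thousand four hundred forty-five (English words) → 4×1000 + 4×100 + 45 = 4445 (decimal)
Convert 0x1CD1 (hexadecimal) → 1×4096 + 12×256 + 13×16 + 1 = 7377 (decimal)
Compute 4445 - 7377 = -2932
-2932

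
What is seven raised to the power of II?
Convert seven (English words) → 7 (decimal)
Convert II (Roman numeral) → 1 + 1 = 2 (decimal)
Compute 7 ^ 2 = 49
49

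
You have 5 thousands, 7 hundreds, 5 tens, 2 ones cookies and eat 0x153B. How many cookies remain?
Convert 5 thousands, 7 hundreds, 5 tens, 2 ones (place-value notation) → 5×1000 + 7×100 + 5×10 + 2 = 5752 (decimal)
Convert 0x153B (hexadecimal) → 1×4096 + 5×256 + 3×16 + 11 = 5435 (decimal)
Compute 5752 - 5435 = 317
317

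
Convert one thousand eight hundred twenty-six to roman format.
Convert one thousand eight hundred twenty-six (English words) → 1×1000 + 8×100 + 26 = 1826 (decimal)
Convert 1826 (decimal) → 1826 = 1000 + 500 + 100 + 100 + 100 + 10 + 10 + 5 + 1 → MDCCCXXVI (Roman numeral)
MDCCCXXVI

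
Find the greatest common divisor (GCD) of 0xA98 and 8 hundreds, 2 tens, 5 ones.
Convert 0xA98 (hexadecimal) → 10×256 + 9×16 + 8 = 2712 (decimal)
Convert 8 hundreds, 2 tens, 5 ones (place-value notation) → 8×100 + 2×10 + 5 = 825 (decimal)
Compute gcd(2712, 825) = 3
3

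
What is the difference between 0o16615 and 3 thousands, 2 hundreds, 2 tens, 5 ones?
Convert 0o16615 (octal) → 1×4096 + 6×512 + 6×64 + 1×8 + 5 = 7565 (decimal)
Convert 3 thousands, 2 hundreds, 2 tens, 5 ones (place-value notation) → 3×1000 + 2×100 + 2×10 + 5 = 3225 (decimal)
Difference: |7565 - 3225| = 4340
4340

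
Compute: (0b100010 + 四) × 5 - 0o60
Convert 0b100010 (binary) → 32 + 2 = 34 (decimal)
Convert 四 (Chinese numeral) → 4 (decimal)
Convert 0o60 (octal) → 6×8 = 48 (decimal)
Expression in decimal: (34 + 4) × 5 - 48
Parentheses first: 34 + 4 = 38
Multiply: 38 × 5 = 190
Subtract: 190 - 48 = 142
142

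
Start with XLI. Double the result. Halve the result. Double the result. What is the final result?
Convert XLI (Roman numeral) → 40 + 1 = 41 (decimal)
Start: 41
41 × 2 = 82
82 ÷ 2 = 41
41 × 2 = 82
82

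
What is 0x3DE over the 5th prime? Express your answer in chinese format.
Convert 0x3DE (hexadecimal) → 3×256 + 13×16 + 14 = 990 (decimal)
Convert the 5th prime (prime index) → 11 (decimal)
Compute 990 ÷ 11 = 90
Convert 90 (decimal) → 90 = 9×10 → 九十 (Chinese numeral)
九十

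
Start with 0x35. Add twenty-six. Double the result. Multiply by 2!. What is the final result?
Convert 0x35 (hexadecimal) → 3×16 + 5 = 53 (decimal)
Start: 53
Convert twenty-six (English words) → 26 (decimal)
53 + 26 = 79
79 × 2 = 158
Convert 2! (factorial) → 2 (decimal)
158 × 2 = 316
316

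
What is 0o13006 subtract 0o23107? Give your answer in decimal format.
Convert 0o13006 (octal) → 1×4096 + 3×512 + 6 = 5638 (decimal)
Convert 0o23107 (octal) → 2×4096 + 3×512 + 1×64 + 7 = 9799 (decimal)
Compute 5638 - 9799 = -4161
-4161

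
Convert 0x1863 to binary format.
Convert 0x1863 (hexadecimal) → 1×4096 + 8×256 + 6×16 + 3 = 6243 (decimal)
Convert 6243 (decimal) → 6243 = 4096 + 2048 + 64 + 32 + 2 + 1 → 0b1100001100011 (binary)
0b1100001100011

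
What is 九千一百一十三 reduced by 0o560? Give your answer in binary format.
Convert 九千一百一十三 (Chinese numeral) → 9×1000 + 1×100 + 1×10 + 3 = 9113 (decimal)
Convert 0o560 (octal) → 5×64 + 6×8 = 368 (decimal)
Compute 9113 - 368 = 8745
Convert 8745 (decimal) → 8745 = 8192 + 512 + 32 + 8 + 1 → 0b10001000101001 (binary)
0b10001000101001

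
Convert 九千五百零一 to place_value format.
Convert 九千五百零一 (Chinese numeral) → 9×1000 + 5×100 + 1 = 9501 (decimal)
Convert 9501 (decimal) → 9501 = 9×1000 + 5×100 + 1 → 9 thousands, 5 hundreds, 1 one (place-value notation)
9 thousands, 5 hundreds, 1 one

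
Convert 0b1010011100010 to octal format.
Convert 0b1010011100010 (binary) → 4096 + 1024 + 128 + 64 + 32 + 2 = 5346 (decimal)
Convert 5346 (decimal) → 5346 = 1×4096 + 2×512 + 3×64 + 4×8 + 2 → 0o12342 (octal)
0o12342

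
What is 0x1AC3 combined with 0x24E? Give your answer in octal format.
Convert 0x1AC3 (hexadecimal) → 1×4096 + 10×256 + 12×16 + 3 = 6851 (decimal)
Convert 0x24E (hexadecimal) → 2×256 + 4×16 + 14 = 590 (decimal)
Compute 6851 + 590 = 7441
Convert 7441 (decimal) → 7441 = 1×4096 + 6×512 + 4×64 + 2×8 + 1 → 0o16421 (octal)
0o16421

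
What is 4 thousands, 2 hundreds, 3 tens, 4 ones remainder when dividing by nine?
Convert 4 thousands, 2 hundreds, 3 tens, 4 ones (place-value notation) → 4×1000 + 2×100 + 3×10 + 4 = 4234 (decimal)
Convert nine (English words) → 9 (decimal)
Compute 4234 mod 9 = 4
4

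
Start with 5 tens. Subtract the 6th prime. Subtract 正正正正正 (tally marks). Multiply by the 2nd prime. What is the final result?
Convert 5 tens (place-value notation) → 5×10 = 50 (decimal)
Start: 50
Convert the 6th prime (prime index) → 13 (decimal)
50 - 13 = 37
Convert 正正正正正 (tally marks) → 5 + 5 + 5 + 5 + 5 = 25 (decimal)
37 - 25 = 12
Convert the 2nd prime (prime index) → 3 (decimal)
12 × 3 = 36
36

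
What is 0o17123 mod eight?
Convert 0o17123 (octal) → 1×4096 + 7×512 + 1×64 + 2×8 + 3 = 7763 (decimal)
Convert eight (English words) → 8 (decimal)
Compute 7763 mod 8 = 3
3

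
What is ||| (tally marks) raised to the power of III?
Convert ||| (tally marks) → 3 (decimal)
Convert III (Roman numeral) → 1 + 1 + 1 = 3 (decimal)
Compute 3 ^ 3 = 27
27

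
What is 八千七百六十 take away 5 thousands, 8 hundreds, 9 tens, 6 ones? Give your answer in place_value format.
Convert 八千七百六十 (Chinese numeral) → 8×1000 + 7×100 + 6×10 = 8760 (decimal)
Convert 5 thousands, 8 hundreds, 9 tens, 6 ones (place-value notation) → 5×1000 + 8×100 + 9×10 + 6 = 5896 (decimal)
Compute 8760 - 5896 = 2864
Convert 2864 (decimal) → 2864 = 2×1000 + 8×100 + 6×10 + 4 → 2 thousands, 8 hundreds, 6 tens, 4 ones (place-value notation)
2 thousands, 8 hundreds, 6 tens, 4 ones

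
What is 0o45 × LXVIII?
Convert 0o45 (octal) → 4×8 + 5 = 37 (decimal)
Convert LXVIII (Roman numeral) → 50 + 10 + 5 + 1 + 1 + 1 = 68 (decimal)
Compute 37 × 68 = 2516
2516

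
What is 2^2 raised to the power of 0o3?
Convert 2^2 (power) → 4 (decimal)
Convert 0o3 (octal) → 3 (decimal)
Compute 4 ^ 3 = 64
64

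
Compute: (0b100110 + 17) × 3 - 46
Convert 0b100110 (binary) → 32 + 4 + 2 = 38 (decimal)
Expression in decimal: (38 + 17) × 3 - 46
Parentheses first: 38 + 17 = 55
Multiply: 55 × 3 = 165
Subtract: 165 - 46 = 119
119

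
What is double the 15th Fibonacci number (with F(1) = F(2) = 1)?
The 15th Fibonacci number (with F(1) = F(2) = 1): 1, 1, 2, 3, 5, 8, 13, 21, 34, 55, 89, 144, 233, 377, 610 → 610
Compute 610 × 2 = 1220
1220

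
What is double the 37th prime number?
The 37th prime number = 157
Compute 157 × 2 = 314
314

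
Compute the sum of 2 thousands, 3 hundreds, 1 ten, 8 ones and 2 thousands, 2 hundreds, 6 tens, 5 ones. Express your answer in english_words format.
Convert 2 thousands, 3 hundreds, 1 ten, 8 ones (place-value notation) → 2×1000 + 3×100 + 1×10 + 8 = 2318 (decimal)
Convert 2 thousands, 2 hundreds, 6 tens, 5 ones (place-value notation) → 2×1000 + 2×100 + 6×10 + 5 = 2265 (decimal)
Compute 2318 + 2265 = 4583
Convert 4583 (decimal) → 4583 = 4×1000 + 5×100 + 83 → four thousand five hundred eighty-three (English words)
four thousand five hundred eighty-three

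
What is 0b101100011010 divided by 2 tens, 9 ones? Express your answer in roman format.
Convert 0b101100011010 (binary) → 2048 + 512 + 256 + 16 + 8 + 2 = 2842 (decimal)
Convert 2 tens, 9 ones (place-value notation) → 2×10 + 9 = 29 (decimal)
Compute 2842 ÷ 29 = 98
Convert 98 (decimal) → 98 = 90 + 5 + 1 + 1 + 1 → XCVIII (Roman numeral)
XCVIII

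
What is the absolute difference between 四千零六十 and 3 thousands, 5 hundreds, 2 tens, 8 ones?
Convert 四千零六十 (Chinese numeral) → 4×1000 + 6×10 = 4060 (decimal)
Convert 3 thousands, 5 hundreds, 2 tens, 8 ones (place-value notation) → 3×1000 + 5×100 + 2×10 + 8 = 3528 (decimal)
Compute |4060 - 3528| = 532
532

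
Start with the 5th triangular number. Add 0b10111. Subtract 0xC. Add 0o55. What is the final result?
Convert the 5th triangular number (triangular index) → 5×6/2 = 15 (decimal)
Start: 15
Convert 0b10111 (binary) → 16 + 4 + 2 + 1 = 23 (decimal)
15 + 23 = 38
Convert 0xC (hexadecimal) → 12 (decimal)
38 - 12 = 26
Convert 0o55 (octal) → 5×8 + 5 = 45 (decimal)
26 + 45 = 71
71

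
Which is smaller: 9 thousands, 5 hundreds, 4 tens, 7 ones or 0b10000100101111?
Convert 9 thousands, 5 hundreds, 4 tens, 7 ones (place-value notation) → 9×1000 + 5×100 + 4×10 + 7 = 9547 (decimal)
Convert 0b10000100101111 (binary) → 8192 + 256 + 32 + 8 + 4 + 2 + 1 = 8495 (decimal)
Compare 9547 vs 8495: smaller = 8495
8495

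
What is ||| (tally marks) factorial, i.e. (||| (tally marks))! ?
Convert ||| (tally marks) → 3 (decimal)
Compute 3! = 6
6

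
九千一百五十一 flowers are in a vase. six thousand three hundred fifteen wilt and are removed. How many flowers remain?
Convert 九千一百五十一 (Chinese numeral) → 9×1000 + 1×100 + 5×10 + 1 = 9151 (decimal)
Convert six thousand three hundred fifteen (English words) → 6×1000 + 3×100 + 15 = 6315 (decimal)
Compute 9151 - 6315 = 2836
2836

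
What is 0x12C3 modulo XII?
Convert 0x12C3 (hexadecimal) → 1×4096 + 2×256 + 12×16 + 3 = 4803 (decimal)
Convert XII (Roman numeral) → 10 + 1 + 1 = 12 (decimal)
Compute 4803 mod 12 = 3
3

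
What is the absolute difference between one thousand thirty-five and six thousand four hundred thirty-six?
Convert one thousand thirty-five (English words) → 1×1000 + 35 = 1035 (decimal)
Convert six thousand four hundred thirty-six (English words) → 6×1000 + 4×100 + 36 = 6436 (decimal)
Compute |1035 - 6436| = 5401
5401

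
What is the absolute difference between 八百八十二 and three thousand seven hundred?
Convert 八百八十二 (Chinese numeral) → 8×100 + 8×10 + 2 = 882 (decimal)
Convert three thousand seven hundred (English words) → 3×1000 + 7×100 = 3700 (decimal)
Compute |882 - 3700| = 2818
2818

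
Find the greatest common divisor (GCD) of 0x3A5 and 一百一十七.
Convert 0x3A5 (hexadecimal) → 3×256 + 10×16 + 5 = 933 (decimal)
Convert 一百一十七 (Chinese numeral) → 1×100 + 1×10 + 7 = 117 (decimal)
Compute gcd(933, 117) = 3
3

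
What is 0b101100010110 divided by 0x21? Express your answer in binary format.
Convert 0b101100010110 (binary) → 2048 + 512 + 256 + 16 + 4 + 2 = 2838 (decimal)
Convert 0x21 (hexadecimal) → 2×16 + 1 = 33 (decimal)
Compute 2838 ÷ 33 = 86
Convert 86 (decimal) → 86 = 64 + 16 + 4 + 2 → 0b1010110 (binary)
0b1010110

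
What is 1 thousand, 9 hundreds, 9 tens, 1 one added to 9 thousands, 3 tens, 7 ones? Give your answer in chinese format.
Convert 1 thousand, 9 hundreds, 9 tens, 1 one (place-value notation) → 1×1000 + 9×100 + 9×10 + 1 = 1991 (decimal)
Convert 9 thousands, 3 tens, 7 ones (place-value notation) → 9×1000 + 3×10 + 7 = 9037 (decimal)
Compute 1991 + 9037 = 11028
Convert 11028 (decimal) → 11028 = 1×10000 + 1×1000 + 2×10 + 8 → 一万一千零二十八 (Chinese numeral)
一万一千零二十八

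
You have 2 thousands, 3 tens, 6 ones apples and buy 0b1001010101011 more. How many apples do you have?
Convert 2 thousands, 3 tens, 6 ones (place-value notation) → 2×1000 + 3×10 + 6 = 2036 (decimal)
Convert 0b1001010101011 (binary) → 4096 + 512 + 128 + 32 + 8 + 2 + 1 = 4779 (decimal)
Compute 2036 + 4779 = 6815
6815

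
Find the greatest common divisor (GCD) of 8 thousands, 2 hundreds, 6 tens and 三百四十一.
Convert 8 thousands, 2 hundreds, 6 tens (place-value notation) → 8×1000 + 2×100 + 6×10 = 8260 (decimal)
Convert 三百四十一 (Chinese numeral) → 3×100 + 4×10 + 1 = 341 (decimal)
Compute gcd(8260, 341) = 1
1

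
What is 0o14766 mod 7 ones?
Convert 0o14766 (octal) → 1×4096 + 4×512 + 7×64 + 6×8 + 6 = 6646 (decimal)
Convert 7 ones (place-value notation) → 7 (decimal)
Compute 6646 mod 7 = 3
3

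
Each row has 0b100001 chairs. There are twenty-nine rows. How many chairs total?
Convert 0b100001 (binary) → 32 + 1 = 33 (decimal)
Convert twenty-nine (English words) → 29 (decimal)
Compute 33 × 29 = 957
957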